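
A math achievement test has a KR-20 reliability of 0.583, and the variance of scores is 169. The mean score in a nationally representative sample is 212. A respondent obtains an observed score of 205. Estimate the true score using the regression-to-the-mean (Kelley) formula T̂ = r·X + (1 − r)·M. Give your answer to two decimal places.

T̂ = 0.5830(205) + 0.4170(212) ≃ 207.9190

207.92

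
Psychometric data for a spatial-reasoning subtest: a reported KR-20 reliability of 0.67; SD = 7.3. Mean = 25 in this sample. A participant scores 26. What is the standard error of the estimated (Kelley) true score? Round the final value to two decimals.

SE_est = 7.3000·√[r(1 − r)] ≈ 3.4326

3.43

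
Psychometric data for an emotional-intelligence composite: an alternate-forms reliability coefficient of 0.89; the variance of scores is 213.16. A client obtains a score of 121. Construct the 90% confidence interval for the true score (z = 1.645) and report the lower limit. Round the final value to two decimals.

σ = 213.16^(1/2) = 14.600
SEM = 14.600 · √(1 − 0.890) = 14.600 · √0.110 ≈ 14.600 · 0.332 ≈ 4.842
1.645 · SEM ≈ 7.966
Lower bound: 121 − 7.966 = 113.034

113.03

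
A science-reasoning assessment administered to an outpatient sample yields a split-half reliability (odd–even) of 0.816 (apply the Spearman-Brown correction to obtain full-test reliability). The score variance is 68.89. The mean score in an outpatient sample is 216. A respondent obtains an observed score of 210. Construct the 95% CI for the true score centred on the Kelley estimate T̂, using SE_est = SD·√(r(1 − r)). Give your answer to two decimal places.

[205.70, 215.52]

σ = 68.89^(1/2) = 8.300
r_full = 2·0.816 / (1 + 0.816) ≈ 0.899
T̂ = r·X + (1 − r)·M = 0.899*210 + 0.101*216 ≈ 188.722 + 21.885 ≈ 210.608
SE_est = SD * √(r(1 − r)) = 8.300 * √0.091 ≈ 8.300 * 0.302 ≈ 2.505
95% CI: 210.608 ± 4.909 ≈ (205.699, 215.517)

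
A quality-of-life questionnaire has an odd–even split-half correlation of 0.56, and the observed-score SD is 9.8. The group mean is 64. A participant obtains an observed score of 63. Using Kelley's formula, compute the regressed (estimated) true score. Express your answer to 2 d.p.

r_full = 2·0.56 / (1 + 0.56) ≈ 0.71795
T̂ = r·X + (1 − r)·M = 0.71795*63 + 0.28205*64 ≈ 45.23077 + 18.05128 ≈ 63.28205

63.28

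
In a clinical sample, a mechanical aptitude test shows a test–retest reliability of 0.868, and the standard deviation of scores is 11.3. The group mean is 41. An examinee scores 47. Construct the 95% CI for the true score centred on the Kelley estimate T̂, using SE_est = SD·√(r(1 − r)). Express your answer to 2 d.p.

T̂ = r·X + (1 − r)·M = 0.8680×47 + 0.1320×41 = 40.7960 + 5.4120 ≈ 46.2080
SE_est = 11.3000×√(0.8680×0.1320) ≈ 3.8249
95% CI: 46.2080 ± 7.4969 ≈ (38.7111, 53.7049)

[38.71, 53.70]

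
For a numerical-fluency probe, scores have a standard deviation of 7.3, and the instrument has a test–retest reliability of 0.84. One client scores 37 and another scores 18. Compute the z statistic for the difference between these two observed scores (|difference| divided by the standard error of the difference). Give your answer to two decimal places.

4.60

The standard error of measurement is 7.3000*√(1 − 0.8400) ≈ 7.3000*0.4000 ≈ 2.9200.
Standard error of the difference = 2.9200·√2 ≈ 4.1295
z = 19 / 4.1295 ≈ 4.6010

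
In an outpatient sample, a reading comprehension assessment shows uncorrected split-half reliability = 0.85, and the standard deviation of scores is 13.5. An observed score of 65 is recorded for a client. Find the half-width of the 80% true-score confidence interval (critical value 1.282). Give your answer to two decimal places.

r_full = 2·0.85 / (1 + 0.85) ≃ 0.9189
SEM = 13.5000 × √(1 − 0.9189) = 13.5000 × √0.0811 ≃ 13.5000 × 0.2847 ≃ 3.8441
Margin = 1.282 × 3.8441 ≃ 4.9281

4.93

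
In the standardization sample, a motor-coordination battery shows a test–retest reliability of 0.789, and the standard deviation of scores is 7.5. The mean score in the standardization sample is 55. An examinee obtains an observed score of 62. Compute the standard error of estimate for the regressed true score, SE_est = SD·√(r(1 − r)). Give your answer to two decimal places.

3.06

SE_est = 7.500*√(0.789*0.211) ≈ 3.060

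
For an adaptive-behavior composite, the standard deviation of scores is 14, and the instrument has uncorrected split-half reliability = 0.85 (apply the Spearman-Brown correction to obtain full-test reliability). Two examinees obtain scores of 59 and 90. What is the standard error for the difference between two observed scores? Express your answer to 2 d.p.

5.64

r_full = 2·0.85 / (1 + 0.85) ≈ 0.9189
SEM = 14.0000 * √(1 − 0.9189) = 14.0000 * √0.0811 ≈ 14.0000 * 0.2847 ≈ 3.9865
Standard error of the difference = 3.9865·√2 ≈ 5.6377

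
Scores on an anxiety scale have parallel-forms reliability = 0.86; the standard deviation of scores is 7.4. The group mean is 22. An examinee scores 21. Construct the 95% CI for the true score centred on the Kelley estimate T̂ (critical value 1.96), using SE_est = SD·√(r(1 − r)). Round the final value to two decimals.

T̂ = 0.86000(21) + 0.14000(22) ≈ 21.14000
SE_est = SD × √(r(1 − r)) = 7.40000 × √0.12040 ≈ 7.40000 × 0.34699 ≈ 2.56770
CI = 21.14000 ± 1.96 × 2.56770 → [16.10730, 26.17270]

[16.11, 26.17]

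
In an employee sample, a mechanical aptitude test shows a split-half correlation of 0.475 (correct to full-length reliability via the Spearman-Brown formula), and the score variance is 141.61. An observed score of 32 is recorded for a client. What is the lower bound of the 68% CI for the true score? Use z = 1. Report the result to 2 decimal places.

SD = √141.61 = 11.90000
Full-length reliability (Spearman-Brown) = 2(0.475)/(1+0.475) ≈ 0.64407
SEM = 11.90000 · √(1 − 0.64407) = 11.90000 · √0.35593 ≈ 11.90000 · 0.59660 ≈ 7.09955
Margin = 1 · 7.09955 ≈ 7.09955
Lower bound: 32 − 7.09955 = 24.90045

24.90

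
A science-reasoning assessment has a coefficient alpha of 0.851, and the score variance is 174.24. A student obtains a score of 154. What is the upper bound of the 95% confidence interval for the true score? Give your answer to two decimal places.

SD = √174.24 ≈ 13.2000
SEM = 13.2000*√(1 − 0.8510) ≈ 5.0953
Half-width = 1.96*5.0953 ≈ 9.9867
Upper bound: 154 + 9.9867 = 163.9867

163.99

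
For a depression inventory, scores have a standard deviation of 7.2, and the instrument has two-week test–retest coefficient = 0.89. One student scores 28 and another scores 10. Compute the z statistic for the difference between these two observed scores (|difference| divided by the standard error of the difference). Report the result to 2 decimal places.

5.33

The standard error of measurement is 7.20000*√(1 − 0.89000) ≈ 7.20000*0.33166 ≈ 2.38797.
SE_diff = SEM * √2 ≈ 2.38797 * 1.41421 ≈ 3.37710
z = 18 / 3.37710 ≈ 5.33002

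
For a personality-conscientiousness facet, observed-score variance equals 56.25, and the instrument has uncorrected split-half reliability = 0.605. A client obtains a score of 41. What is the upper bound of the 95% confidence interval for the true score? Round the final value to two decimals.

48.29

SD = √56.25 ≈ 7.5000
Full-length reliability (Spearman-Brown) = 2(0.605)/(1+0.605) ≈ 0.7539
SEM = 7.5000×√(1 − 0.7539) ≈ 3.7207
1.96 × SEM ≈ 7.2925
Upper limit = 41 + 7.2925 ≈ 48.2925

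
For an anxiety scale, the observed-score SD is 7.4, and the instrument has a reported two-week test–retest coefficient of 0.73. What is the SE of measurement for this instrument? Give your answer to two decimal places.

The standard error of measurement is 7.4000×√(1 − 0.7300) ≈ 7.4000×0.5196 ≈ 3.8452.

3.85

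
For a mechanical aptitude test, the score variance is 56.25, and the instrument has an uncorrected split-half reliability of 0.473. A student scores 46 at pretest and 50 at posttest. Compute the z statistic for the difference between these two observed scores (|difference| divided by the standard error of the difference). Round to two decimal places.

0.63

σ = 56.25^(1/2) = 7.5000
r_full = 2·0.473 / (1 + 0.473) ≈ 0.6422
SEM = 7.5000*√(1 − 0.6422) ≈ 4.4861
Standard error of the difference = 4.4861·√2 ≈ 6.3442
z = |46 − 50| / 6.3442 = 4 / 6.3442 ≈ 0.6305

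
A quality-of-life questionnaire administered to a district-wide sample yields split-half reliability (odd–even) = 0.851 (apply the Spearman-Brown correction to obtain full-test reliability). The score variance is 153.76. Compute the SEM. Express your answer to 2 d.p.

3.52

SD = √153.76 = 12.400
Spearman-Brown: r = 2(0.851) / (1 + 0.851) = 1.702 / 1.851 ≈ 0.920
SEM = 12.400 × √(1 − 0.920) = 12.400 × √0.080 ≈ 12.400 × 0.284 ≈ 3.518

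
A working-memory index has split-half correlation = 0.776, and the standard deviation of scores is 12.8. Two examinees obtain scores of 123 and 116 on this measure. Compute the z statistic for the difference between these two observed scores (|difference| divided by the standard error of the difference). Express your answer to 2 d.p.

1.09

r_full = 2·0.776 / (1 + 0.776) ≈ 0.874
The standard error of measurement is 12.800*√(1 − 0.874) ≈ 12.800*0.355 ≈ 4.546.
Standard error of the difference = 4.546·√2 ≈ 6.429
z = 7 / 6.429 ≈ 1.089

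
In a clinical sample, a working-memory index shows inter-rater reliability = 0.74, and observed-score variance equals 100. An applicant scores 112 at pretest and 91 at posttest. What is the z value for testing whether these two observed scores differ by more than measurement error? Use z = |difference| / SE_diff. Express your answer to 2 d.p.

σ = 100^(1/2) = 10.0000
SEM = 10.0000 · √(1 − 0.7400) = 10.0000 · √0.2600 ≃ 10.0000 · 0.5099 ≃ 5.0990
SE_diff = √2 · SEM ≃ 7.2111
z = |112 − 91| / 7.2111 = 21 / 7.2111 ≃ 2.9122

2.91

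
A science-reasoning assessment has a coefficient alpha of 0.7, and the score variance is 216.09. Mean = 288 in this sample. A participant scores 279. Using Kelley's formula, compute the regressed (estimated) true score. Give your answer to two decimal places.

281.70

T̂ = r·X + (1 − r)·M = 0.70000*279 + 0.30000*288 = 195.30000 + 86.40000 ≈ 281.70000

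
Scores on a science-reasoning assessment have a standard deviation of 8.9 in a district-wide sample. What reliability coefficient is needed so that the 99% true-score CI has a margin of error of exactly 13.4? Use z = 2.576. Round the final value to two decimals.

SEM needed = half-width / z = 13.4/2.576 ≈ 5.2019
r = 1 − (5.2019/8.9)² ≈ 1 − 0.3416 ≈ 0.6584

0.66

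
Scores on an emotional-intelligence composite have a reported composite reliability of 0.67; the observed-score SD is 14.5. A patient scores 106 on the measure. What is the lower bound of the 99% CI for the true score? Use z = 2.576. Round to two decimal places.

84.54

The standard error of measurement is 14.500·√(1 − 0.670) ≃ 14.500·0.574 ≃ 8.330.
Margin = 2.576 · 8.330 ≃ 21.457
Lower bound: 106 − 21.457 = 84.543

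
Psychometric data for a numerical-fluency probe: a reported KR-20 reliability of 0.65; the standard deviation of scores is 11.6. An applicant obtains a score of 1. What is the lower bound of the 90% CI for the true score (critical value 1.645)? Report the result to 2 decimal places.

SEM = 11.6000 · √(1 − 0.6500) = 11.6000 · √0.3500 ≃ 11.6000 · 0.5916 ≃ 6.8627
Half-width = 1.645·6.8627 ≃ 11.2891
Lower limit = 1 − 11.2891 ≃ -10.2891

-10.29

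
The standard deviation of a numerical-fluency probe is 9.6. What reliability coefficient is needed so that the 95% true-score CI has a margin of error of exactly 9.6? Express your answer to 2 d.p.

Required SEM = 9.6 / 1.96 ≈ 4.898
Required reliability = 1 − (SEM/SD)² = 1 − 0.260 ≈ 0.740

0.74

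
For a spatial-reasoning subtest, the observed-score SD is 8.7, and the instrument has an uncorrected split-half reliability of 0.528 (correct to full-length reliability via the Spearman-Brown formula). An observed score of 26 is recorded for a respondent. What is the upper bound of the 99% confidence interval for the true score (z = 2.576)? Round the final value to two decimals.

Full-length reliability (Spearman-Brown) = 2(0.528)/(1+0.528) ≈ 0.691
SEM = 8.700 · √(1 − 0.691) = 8.700 · √0.309 ≈ 8.700 · 0.556 ≈ 4.835
Margin = 2.576 · 4.835 ≈ 12.456
Upper limit = 26 + 12.456 ≈ 38.456

38.46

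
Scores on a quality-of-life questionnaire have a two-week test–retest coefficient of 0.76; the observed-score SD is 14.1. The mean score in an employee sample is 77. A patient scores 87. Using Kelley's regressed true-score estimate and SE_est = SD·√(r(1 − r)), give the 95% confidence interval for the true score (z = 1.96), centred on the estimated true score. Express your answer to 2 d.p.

[72.80, 96.40]

T̂ = 0.76000(87) + 0.24000(77) ≃ 84.60000
SE_est = 14.10000*√(0.76000*0.24000) ≃ 6.02187
95% CI: 84.60000 ± 11.80287 ≃ (72.79713, 96.40287)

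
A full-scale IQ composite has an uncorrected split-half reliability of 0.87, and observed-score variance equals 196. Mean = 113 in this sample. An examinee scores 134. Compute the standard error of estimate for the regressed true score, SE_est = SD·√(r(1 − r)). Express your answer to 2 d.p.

SD = √196 = 14.00000
Spearman-Brown: r = 2(0.87) / (1 + 0.87) = 1.74000 / 1.87000 ≈ 0.93048
SE_est = SD · √(r(1 − r)) = 14.00000 · √0.06469 ≈ 14.00000 · 0.25433 ≈ 3.56068

3.56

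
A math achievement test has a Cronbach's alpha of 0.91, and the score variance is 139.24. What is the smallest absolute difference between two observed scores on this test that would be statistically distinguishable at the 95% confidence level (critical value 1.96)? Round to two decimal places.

9.81

SD = √139.24 ≈ 11.800
SEM = 11.800 · √(1 − 0.910) = 11.800 · √0.090 ≈ 11.800 · 0.300 ≈ 3.540
SE_diff = √2 · SEM ≈ 5.006
Smallest detectable difference = 1.96·5.006 ≈ 9.812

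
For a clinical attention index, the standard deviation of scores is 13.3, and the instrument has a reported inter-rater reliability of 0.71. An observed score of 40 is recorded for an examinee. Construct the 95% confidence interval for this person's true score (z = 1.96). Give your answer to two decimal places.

SEM = 13.300 * √(1 − 0.710) = 13.300 * √0.290 ≈ 13.300 * 0.539 ≈ 7.162
Margin = 1.96 * 7.162 ≈ 14.038
Interval: (25.962, 54.038)

[25.96, 54.04]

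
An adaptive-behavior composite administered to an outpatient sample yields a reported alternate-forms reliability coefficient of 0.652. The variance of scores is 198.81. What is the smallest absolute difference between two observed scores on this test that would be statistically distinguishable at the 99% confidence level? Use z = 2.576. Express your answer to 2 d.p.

SD = √198.81 ≈ 14.10000
SEM = 14.10000 * √(1 − 0.65200) = 14.10000 * √0.34800 ≈ 14.10000 * 0.58992 ≈ 8.31780
Standard error of the difference = 8.31780·√2 ≈ 11.76315
Smallest detectable difference = 2.576*11.76315 ≈ 30.30188

30.30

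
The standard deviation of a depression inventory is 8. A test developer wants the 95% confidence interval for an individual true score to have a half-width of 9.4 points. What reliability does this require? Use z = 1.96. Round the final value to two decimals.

0.64

SEM needed = half-width / z = 9.4/1.96 ≈ 4.79592
r = 1 − (SEM / SD)² = 1 − (4.79592 / 8)² ≈ 1 − 0.35939 ≈ 0.64061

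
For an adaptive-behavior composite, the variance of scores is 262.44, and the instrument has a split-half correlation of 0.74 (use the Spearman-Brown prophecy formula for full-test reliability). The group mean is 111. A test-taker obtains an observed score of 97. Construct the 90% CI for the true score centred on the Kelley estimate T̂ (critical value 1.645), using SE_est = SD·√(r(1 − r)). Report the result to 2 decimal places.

[89.59, 108.59]

σ = 262.44^(1/2) = 16.200
Full-length reliability (Spearman-Brown) = 2(0.74)/(1+0.74) ≈ 0.851
Estimated true score = 0.851*97 + (1 − 0.851)*111 ≈ 99.092
SE_est = 16.200·√[r(1 − r)] ≈ 5.775
CI = 99.092 ± 1.645 * 5.775 → [89.591, 108.593]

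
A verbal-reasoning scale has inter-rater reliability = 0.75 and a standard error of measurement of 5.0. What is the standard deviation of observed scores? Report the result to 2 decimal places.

σ = SEM·(1 − r)^(−1/2) ≈ 5.0×2.0000 ≈ 10.0000

10.00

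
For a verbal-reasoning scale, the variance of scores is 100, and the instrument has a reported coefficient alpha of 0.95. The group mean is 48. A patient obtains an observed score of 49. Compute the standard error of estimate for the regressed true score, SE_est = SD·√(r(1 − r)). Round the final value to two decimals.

SD = √100 ≈ 10.00000
SE_est = SD * √(r(1 − r)) = 10.00000 * √0.04750 ≈ 10.00000 * 0.21794 ≈ 2.17945

2.18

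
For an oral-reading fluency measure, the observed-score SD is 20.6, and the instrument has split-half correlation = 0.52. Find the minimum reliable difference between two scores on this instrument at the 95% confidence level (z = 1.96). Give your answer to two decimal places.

Spearman-Brown: r = 2(0.52) / (1 + 0.52) = 1.040 / 1.520 ≃ 0.684
SEM = 20.600 × √(1 − 0.684) = 20.600 × √0.316 ≃ 20.600 × 0.562 ≃ 11.576
SE_diff = √2 × SEM ≃ 16.371
Minimum reliable difference = 1.96 × SE_diff ≃ 1.96 × 16.371 ≃ 32.088

32.09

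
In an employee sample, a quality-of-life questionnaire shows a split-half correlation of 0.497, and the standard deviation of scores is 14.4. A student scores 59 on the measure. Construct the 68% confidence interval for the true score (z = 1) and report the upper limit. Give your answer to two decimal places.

67.35

r_full = 2·0.497 / (1 + 0.497) ≈ 0.6640
SEM = 14.4000*√(1 − 0.6640) ≈ 8.3471
Margin = 1 * 8.3471 ≈ 8.3471
Upper bound: 59 + 8.3471 = 67.3471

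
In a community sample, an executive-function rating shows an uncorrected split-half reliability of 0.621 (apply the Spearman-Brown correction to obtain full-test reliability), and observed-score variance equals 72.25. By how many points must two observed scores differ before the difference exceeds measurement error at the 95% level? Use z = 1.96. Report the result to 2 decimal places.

11.39

SD = √72.25 = 8.5000
r_full = 2·0.621 / (1 + 0.621) ≈ 0.7662
SEM = 8.5000·√(1 − 0.7662) ≈ 4.1100
Standard error of the difference = 4.1100·√2 ≈ 5.8125
Minimum reliable difference = 1.96 · SE_diff ≈ 1.96 · 5.8125 ≈ 11.3925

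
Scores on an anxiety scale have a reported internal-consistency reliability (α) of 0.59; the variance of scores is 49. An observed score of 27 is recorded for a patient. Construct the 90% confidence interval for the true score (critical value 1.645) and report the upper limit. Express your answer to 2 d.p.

σ = 49^(1/2) = 7.000
The standard error of measurement is 7.000*√(1 − 0.590) ≈ 7.000*0.640 ≈ 4.482.
Half-width = 1.645*4.482 ≈ 7.373
Upper bound: 27 + 7.373 = 34.373

34.37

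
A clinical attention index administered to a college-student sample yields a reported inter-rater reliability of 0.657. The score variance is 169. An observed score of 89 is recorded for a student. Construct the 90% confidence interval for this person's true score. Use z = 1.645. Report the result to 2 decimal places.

σ = 169^(1/2) = 13.00000
The standard error of measurement is 13.00000*√(1 − 0.65700) ≃ 13.00000*0.58566 ≃ 7.61361.
Margin = 1.645 * 7.61361 ≃ 12.52438
90% CI: 89 ± 12.52438 = [76.47562, 101.52438]

[76.48, 101.52]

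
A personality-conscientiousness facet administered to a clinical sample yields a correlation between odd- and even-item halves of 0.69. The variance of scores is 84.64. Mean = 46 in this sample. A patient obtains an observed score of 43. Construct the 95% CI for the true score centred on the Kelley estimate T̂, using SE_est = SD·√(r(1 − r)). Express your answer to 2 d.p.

SD = √84.64 ≈ 9.2000
r_full = 2·0.69 / (1 + 0.69) ≈ 0.8166
Estimated true score = 0.8166*43 + (1 − 0.8166)*46 ≈ 43.5503
SE_est = 9.2000·√[r(1 − r)] ≈ 3.5606
95% CI: 43.5503 ± 6.9787 ≈ (36.5715, 50.5290)

[36.57, 50.53]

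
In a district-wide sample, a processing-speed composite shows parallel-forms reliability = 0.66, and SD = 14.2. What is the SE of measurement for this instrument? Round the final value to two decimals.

8.28

SEM = 14.2000·√(1 − 0.6600) ≈ 8.2800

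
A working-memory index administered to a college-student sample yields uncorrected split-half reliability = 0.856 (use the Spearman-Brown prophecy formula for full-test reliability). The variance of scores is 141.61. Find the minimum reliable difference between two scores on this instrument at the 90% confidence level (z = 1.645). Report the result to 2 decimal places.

SD = √141.61 ≈ 11.90000
Full-length reliability (Spearman-Brown) = 2(0.856)/(1+0.856) ≈ 0.92241
SEM = 11.90000*√(1 − 0.92241) ≈ 3.31466
SE_diff = SEM * √2 ≈ 3.31466 * 1.41421 ≈ 4.68764
Minimum reliable difference = 1.645 * SE_diff ≈ 1.645 * 4.68764 ≈ 7.71117

7.71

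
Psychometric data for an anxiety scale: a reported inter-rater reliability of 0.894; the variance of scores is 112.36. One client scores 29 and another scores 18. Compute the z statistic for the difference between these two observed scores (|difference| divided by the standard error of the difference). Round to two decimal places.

2.25

SD = √112.36 = 10.60000
SEM = 10.60000·√(1 − 0.89400) ≃ 3.45111
SE_diff = √2 · SEM ≃ 4.88061
z = 11 / 4.88061 ≃ 2.25382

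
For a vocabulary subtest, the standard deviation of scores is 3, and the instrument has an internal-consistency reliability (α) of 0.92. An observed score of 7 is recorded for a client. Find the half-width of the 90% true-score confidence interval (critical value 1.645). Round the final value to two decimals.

1.40

SEM = 3.0000×√(1 − 0.9200) ≈ 0.8485
Half-width = 1.645×0.8485 ≈ 1.3958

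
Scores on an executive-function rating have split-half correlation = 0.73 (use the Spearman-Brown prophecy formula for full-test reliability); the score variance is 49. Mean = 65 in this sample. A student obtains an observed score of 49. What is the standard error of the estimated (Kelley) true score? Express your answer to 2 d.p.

2.54

SD = √49 = 7.000
Full-length reliability (Spearman-Brown) = 2(0.73)/(1+0.73) ≈ 0.844
SE_est = SD · √(r(1 − r)) = 7.000 · √0.132 ≈ 7.000 · 0.363 ≈ 2.540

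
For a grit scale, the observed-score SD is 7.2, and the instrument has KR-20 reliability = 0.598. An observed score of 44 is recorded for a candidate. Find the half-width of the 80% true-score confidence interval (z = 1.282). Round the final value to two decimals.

5.85

The standard error of measurement is 7.2000*√(1 − 0.5980) ≈ 7.2000*0.6340 ≈ 4.5650.
Half-width = 1.282*4.5650 ≈ 5.8524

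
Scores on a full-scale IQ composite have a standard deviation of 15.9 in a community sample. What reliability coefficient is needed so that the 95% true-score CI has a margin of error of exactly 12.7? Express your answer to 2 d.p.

Required SEM = 12.7 / 1.96 ≃ 6.480
r = 1 − (SEM / SD)² = 1 − (6.480 / 15.9)² ≃ 1 − 0.166 ≃ 0.834

0.83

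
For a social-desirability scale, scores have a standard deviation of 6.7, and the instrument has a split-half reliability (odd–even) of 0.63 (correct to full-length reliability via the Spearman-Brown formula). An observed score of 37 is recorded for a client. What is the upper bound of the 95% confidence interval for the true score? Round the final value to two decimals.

Full-length reliability (Spearman-Brown) = 2(0.63)/(1+0.63) ≈ 0.773
SEM = 6.700 × √(1 − 0.773) = 6.700 × √0.227 ≈ 6.700 × 0.476 ≈ 3.192
Margin = 1.96 × 3.192 ≈ 6.257
Upper limit = 37 + 6.257 ≈ 43.257

43.26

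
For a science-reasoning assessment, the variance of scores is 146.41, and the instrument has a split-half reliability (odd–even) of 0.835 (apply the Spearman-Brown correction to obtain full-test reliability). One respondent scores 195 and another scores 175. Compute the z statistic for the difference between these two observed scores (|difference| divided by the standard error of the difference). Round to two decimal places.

3.90

σ = 146.41^(1/2) = 12.1000
r_full = 2·0.835 / (1 + 0.835) ≃ 0.9101
SEM = 12.1000 · √(1 − 0.9101) = 12.1000 · √0.0899 ≃ 12.1000 · 0.2999 ≃ 3.6284
SE_diff = SEM · √2 ≃ 3.6284 · 1.4142 ≃ 5.1313
z = 20 / 5.1313 ≃ 3.8977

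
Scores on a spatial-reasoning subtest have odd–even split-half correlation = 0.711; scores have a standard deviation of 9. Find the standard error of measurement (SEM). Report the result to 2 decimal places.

3.70

Full-length reliability (Spearman-Brown) = 2(0.711)/(1+0.711) ≈ 0.831
SEM = 9.000·√(1 − 0.831) ≈ 3.699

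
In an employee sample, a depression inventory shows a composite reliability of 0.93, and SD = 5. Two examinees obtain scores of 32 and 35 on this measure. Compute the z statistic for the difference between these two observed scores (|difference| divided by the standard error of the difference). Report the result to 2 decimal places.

SEM = 5.000 · √(1 − 0.930) = 5.000 · √0.070 ≃ 5.000 · 0.265 ≃ 1.323
SE_diff = √2 · SEM ≃ 1.871
z = |32 − 35| / 1.871 = 3 / 1.871 ≃ 1.604

1.60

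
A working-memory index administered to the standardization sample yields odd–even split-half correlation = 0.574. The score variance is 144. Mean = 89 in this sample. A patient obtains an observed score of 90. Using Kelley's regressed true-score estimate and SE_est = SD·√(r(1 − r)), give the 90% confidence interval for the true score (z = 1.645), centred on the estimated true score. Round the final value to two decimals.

SD = √144 = 12.000
r_full = 2·0.574 / (1 + 0.574) ≃ 0.729
T̂ = r·X + (1 − r)·M = 0.729*90 + 0.271*89 ≃ 65.642 + 24.088 ≃ 89.729
SE_est = 12.000*√(0.729*0.271) ≃ 5.332
90% CI: 89.729 ± 8.770 ≃ (80.959, 98.500)

[80.96, 98.50]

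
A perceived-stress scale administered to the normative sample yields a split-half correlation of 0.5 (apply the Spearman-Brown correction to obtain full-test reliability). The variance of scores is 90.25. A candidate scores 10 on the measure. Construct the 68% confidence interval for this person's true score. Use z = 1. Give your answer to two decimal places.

[4.52, 15.48]

σ = 90.25^(1/2) = 9.5000
Full-length reliability (Spearman-Brown) = 2(0.5)/(1+0.5) ≈ 0.6667
The standard error of measurement is 9.5000×√(1 − 0.6667) ≈ 9.5000×0.5774 ≈ 5.4848.
1 × SEM ≈ 5.4848
68% CI: 10 ± 5.4848 = [4.5152, 15.4848]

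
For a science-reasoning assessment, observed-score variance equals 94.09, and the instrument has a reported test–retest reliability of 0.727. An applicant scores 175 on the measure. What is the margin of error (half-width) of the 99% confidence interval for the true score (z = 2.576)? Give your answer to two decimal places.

13.06

σ = 94.09^(1/2) = 9.70000
SEM = 9.70000*√(1 − 0.72700) ≃ 5.06819
Margin = 2.576 * 5.06819 ≃ 13.05566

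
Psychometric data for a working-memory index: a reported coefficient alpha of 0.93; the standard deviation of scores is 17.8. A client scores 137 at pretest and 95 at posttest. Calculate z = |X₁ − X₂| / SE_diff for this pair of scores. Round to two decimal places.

6.31

SEM = 17.8000·√(1 − 0.9300) ≈ 4.7094
Standard error of the difference = 4.7094·√2 ≈ 6.6602
z = |137 − 95| / 6.6602 = 42 / 6.6602 ≈ 6.3062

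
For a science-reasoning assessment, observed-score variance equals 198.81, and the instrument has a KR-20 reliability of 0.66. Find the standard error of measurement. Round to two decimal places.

SD = √198.81 ≈ 14.10000
SEM = 14.10000 * √(1 − 0.66000) = 14.10000 * √0.34000 ≈ 14.10000 * 0.58310 ≈ 8.22164

8.22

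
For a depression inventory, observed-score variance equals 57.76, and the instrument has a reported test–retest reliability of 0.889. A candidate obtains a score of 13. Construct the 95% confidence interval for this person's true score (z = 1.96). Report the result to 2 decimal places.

[8.04, 17.96]

SD = √57.76 ≈ 7.600
SEM = 7.600·√(1 − 0.889) ≈ 2.532
1.96 · SEM ≈ 4.963
CI = 13 ± 4.963 → [8.037, 17.963]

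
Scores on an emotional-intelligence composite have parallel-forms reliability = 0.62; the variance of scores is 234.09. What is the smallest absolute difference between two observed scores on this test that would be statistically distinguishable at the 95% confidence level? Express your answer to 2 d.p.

26.14

σ = 234.09^(1/2) = 15.3000
The standard error of measurement is 15.3000×√(1 − 0.6200) ≈ 15.3000×0.6164 ≈ 9.4316.
SE_diff = √2 × SEM ≈ 13.3382
Smallest detectable difference = 1.96×13.3382 ≈ 26.1429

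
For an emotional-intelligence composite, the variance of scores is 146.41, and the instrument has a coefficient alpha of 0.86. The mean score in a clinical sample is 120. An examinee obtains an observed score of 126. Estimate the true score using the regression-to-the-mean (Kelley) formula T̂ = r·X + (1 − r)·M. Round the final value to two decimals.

125.16

Estimated true score = 0.860×126 + (1 − 0.860)×120 ≈ 125.160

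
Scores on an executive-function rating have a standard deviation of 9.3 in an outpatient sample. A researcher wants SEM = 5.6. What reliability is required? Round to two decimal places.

Required reliability = 1 − (SEM/SD)² = 1 − 0.363 ≃ 0.637

0.64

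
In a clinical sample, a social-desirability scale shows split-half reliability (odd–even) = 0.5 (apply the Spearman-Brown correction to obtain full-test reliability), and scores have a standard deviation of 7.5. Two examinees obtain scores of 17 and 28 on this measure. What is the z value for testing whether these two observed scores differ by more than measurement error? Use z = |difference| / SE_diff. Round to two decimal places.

1.80

r_full = 2·0.5 / (1 + 0.5) ≈ 0.6667
SEM = 7.5000*√(1 − 0.6667) ≈ 4.3301
Standard error of the difference = 4.3301·√2 ≈ 6.1237
z = 11 / 6.1237 ≈ 1.7963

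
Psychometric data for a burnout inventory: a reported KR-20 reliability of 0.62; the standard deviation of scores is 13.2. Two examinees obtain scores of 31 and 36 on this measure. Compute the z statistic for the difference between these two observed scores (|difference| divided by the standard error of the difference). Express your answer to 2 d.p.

0.43

SEM = 13.20000 * √(1 − 0.62000) = 13.20000 * √0.38000 ≈ 13.20000 * 0.61644 ≈ 8.13703
Standard error of the difference = 8.13703·√2 ≈ 11.50749
z = 5 / 11.50749 ≈ 0.43450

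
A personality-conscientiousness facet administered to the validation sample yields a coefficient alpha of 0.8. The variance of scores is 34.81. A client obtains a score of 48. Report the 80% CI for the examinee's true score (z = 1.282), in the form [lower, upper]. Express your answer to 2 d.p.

SD = √34.81 = 5.900
The standard error of measurement is 5.900·√(1 − 0.800) ≈ 5.900·0.447 ≈ 2.639.
Half-width = 1.282·2.639 ≈ 3.383
80% CI: 48 ± 3.383 = [44.617, 51.383]

[44.62, 51.38]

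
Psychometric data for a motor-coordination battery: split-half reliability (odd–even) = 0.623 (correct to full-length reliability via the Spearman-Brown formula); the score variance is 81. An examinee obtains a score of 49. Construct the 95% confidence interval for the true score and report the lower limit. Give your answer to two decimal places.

40.50

SD = √81 = 9.000
r_full = 2·0.623 / (1 + 0.623) ≈ 0.768
The standard error of measurement is 9.000×√(1 − 0.768) ≈ 9.000×0.482 ≈ 4.338.
Half-width = 1.96×4.338 ≈ 8.502
Lower limit = 49 − 8.502 ≈ 40.498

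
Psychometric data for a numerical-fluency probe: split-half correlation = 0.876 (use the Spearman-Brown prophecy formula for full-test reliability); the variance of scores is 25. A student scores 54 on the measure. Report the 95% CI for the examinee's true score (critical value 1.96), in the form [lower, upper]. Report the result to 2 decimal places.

SD = √25 ≈ 5.0000
r_full = 2·0.876 / (1 + 0.876) ≈ 0.9339
The standard error of measurement is 5.0000·√(1 − 0.9339) ≈ 5.0000·0.2571 ≈ 1.2855.
1.96 · SEM ≈ 2.5195
CI = 54 ± 2.5195 → [51.4805, 56.5195]

[51.48, 56.52]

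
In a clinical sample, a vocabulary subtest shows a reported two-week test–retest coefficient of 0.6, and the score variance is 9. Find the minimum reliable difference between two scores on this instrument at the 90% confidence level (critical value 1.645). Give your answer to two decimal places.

σ = 9^(1/2) = 3.000
SEM = 3.000×√(1 − 0.600) ≃ 1.897
Standard error of the difference = 1.897·√2 ≃ 2.683
Minimum reliable difference = 1.645 × SE_diff ≃ 1.645 × 2.683 ≃ 4.414

4.41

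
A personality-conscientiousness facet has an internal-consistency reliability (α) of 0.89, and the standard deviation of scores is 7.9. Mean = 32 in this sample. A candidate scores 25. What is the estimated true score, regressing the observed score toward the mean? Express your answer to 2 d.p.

25.77

T̂ = 0.890(25) + 0.110(32) ≈ 25.770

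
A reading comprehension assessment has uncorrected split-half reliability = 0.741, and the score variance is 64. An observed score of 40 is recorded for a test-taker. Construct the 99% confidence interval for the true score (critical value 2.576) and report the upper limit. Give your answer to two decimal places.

47.95

σ = 64^(1/2) = 8.000
Full-length reliability (Spearman-Brown) = 2(0.741)/(1+0.741) ≈ 0.851
SEM = 8.000 · √(1 − 0.851) = 8.000 · √0.149 ≈ 8.000 · 0.386 ≈ 3.086
Half-width = 2.576·3.086 ≈ 7.949
Upper limit = 40 + 7.949 ≈ 47.949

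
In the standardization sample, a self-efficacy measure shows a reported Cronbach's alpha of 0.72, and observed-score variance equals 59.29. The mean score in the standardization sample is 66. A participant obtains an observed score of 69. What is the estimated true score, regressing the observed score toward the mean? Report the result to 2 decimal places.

Estimated true score = 0.72000×69 + (1 − 0.72000)×66 ≈ 68.16000

68.16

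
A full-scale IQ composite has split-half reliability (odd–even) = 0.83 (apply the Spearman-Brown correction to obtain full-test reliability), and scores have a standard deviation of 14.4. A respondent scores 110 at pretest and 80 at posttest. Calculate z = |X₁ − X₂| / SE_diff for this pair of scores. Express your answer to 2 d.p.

4.83

Full-length reliability (Spearman-Brown) = 2(0.83)/(1+0.83) ≈ 0.907
SEM = 14.400×√(1 − 0.907) ≈ 4.389
SE_diff = √2 × SEM ≈ 6.207
z = 30 / 6.207 ≈ 4.833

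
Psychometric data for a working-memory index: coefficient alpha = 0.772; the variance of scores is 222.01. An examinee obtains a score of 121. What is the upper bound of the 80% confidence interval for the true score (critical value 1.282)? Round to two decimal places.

130.12

SD = √222.01 = 14.9000
SEM = 14.9000*√(1 − 0.7720) ≈ 7.1147
Half-width = 1.282*7.1147 ≈ 9.1210
Upper bound: 121 + 9.1210 = 130.1210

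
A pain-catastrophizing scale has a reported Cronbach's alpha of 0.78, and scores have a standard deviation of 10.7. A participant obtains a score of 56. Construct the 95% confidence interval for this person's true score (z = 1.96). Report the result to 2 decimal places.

The standard error of measurement is 10.700·√(1 − 0.780) ≈ 10.700·0.469 ≈ 5.019.
Margin = 1.96 · 5.019 ≈ 9.837
95% CI: 56 ± 9.837 = [46.163, 65.837]

[46.16, 65.84]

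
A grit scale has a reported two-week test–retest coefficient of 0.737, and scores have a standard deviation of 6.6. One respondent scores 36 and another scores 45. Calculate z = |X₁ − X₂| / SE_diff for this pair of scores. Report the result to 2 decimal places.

SEM = 6.6000 × √(1 − 0.7370) = 6.6000 × √0.2630 ≈ 6.6000 × 0.5128 ≈ 3.3847
SE_diff = √2 × SEM ≈ 4.7867
z = 9 / 4.7867 ≈ 1.8802

1.88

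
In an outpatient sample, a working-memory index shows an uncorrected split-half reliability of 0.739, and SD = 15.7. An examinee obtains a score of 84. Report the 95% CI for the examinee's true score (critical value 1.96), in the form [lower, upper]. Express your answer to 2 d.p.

r_full = 2·0.739 / (1 + 0.739) ≈ 0.84991
SEM = 15.70000 × √(1 − 0.84991) = 15.70000 × √0.15009 ≈ 15.70000 × 0.38741 ≈ 6.08233
1.96 × SEM ≈ 11.92137
95% CI: 84 ± 11.92137 = [72.07863, 95.92137]

[72.08, 95.92]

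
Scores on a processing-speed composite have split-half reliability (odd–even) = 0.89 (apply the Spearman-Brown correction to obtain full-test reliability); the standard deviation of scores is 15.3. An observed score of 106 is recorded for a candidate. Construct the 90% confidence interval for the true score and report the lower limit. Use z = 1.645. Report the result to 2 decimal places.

Full-length reliability (Spearman-Brown) = 2(0.89)/(1+0.89) ≈ 0.9418
The standard error of measurement is 15.3000·√(1 − 0.9418) ≈ 15.3000·0.2412 ≈ 3.6911.
1.645 · SEM ≈ 6.0719
Lower limit = 106 − 6.0719 ≈ 99.9281

99.93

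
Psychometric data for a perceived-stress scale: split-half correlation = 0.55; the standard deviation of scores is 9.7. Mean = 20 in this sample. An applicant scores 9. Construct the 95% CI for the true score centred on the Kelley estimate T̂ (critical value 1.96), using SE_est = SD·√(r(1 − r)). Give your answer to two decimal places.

[3.56, 20.82]

Spearman-Brown: r = 2(0.55) / (1 + 0.55) = 1.100 / 1.550 ≈ 0.710
T̂ = 0.710(9) + 0.290(20) ≈ 12.194
SE_est = SD · √(r(1 − r)) = 9.700 · √0.206 ≈ 9.700 · 0.454 ≈ 4.403
95% CI: 12.194 ± 8.630 ≈ (3.564, 20.823)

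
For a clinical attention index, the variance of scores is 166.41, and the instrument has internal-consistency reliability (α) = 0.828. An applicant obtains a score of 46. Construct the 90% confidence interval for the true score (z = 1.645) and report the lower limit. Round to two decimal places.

37.20

σ = 166.41^(1/2) = 12.900
SEM = 12.900*√(1 − 0.828) ≈ 5.350
Half-width = 1.645*5.350 ≈ 8.801
Lower bound: 46 − 8.801 = 37.199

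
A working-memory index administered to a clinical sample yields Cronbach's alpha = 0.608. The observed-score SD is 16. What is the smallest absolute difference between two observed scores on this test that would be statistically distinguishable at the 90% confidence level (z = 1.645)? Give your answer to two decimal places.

23.30

The standard error of measurement is 16.0000×√(1 − 0.6080) ≈ 16.0000×0.6261 ≈ 10.0176.
SE_diff = SEM × √2 ≈ 10.0176 × 1.4142 ≈ 14.1670
Minimum reliable difference = 1.645 × SE_diff ≈ 1.645 × 14.1670 ≈ 23.3047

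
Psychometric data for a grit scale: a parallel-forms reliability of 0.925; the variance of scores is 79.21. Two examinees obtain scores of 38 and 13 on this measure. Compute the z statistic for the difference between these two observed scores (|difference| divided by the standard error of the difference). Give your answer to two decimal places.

SD = √79.21 ≈ 8.90000
SEM = 8.90000*√(1 − 0.92500) ≈ 2.43737
SE_diff = √2 * SEM ≈ 3.44696
z = |38 − 13| / 3.44696 = 25 / 3.44696 ≈ 7.25278

7.25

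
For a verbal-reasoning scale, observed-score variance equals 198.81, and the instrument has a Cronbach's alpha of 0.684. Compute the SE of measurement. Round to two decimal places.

SD = √198.81 = 14.10000
SEM = 14.10000 × √(1 − 0.68400) = 14.10000 × √0.31600 ≈ 14.10000 × 0.56214 ≈ 7.92616

7.93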